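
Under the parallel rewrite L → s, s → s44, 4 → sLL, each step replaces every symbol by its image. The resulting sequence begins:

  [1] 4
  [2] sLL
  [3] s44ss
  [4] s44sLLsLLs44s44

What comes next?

s44sLLsLLs44sss44sss44sLLsLLs44sLLsLL

φ(s44sLLsLLs44s44) expands symbol-by-symbol to s44 sLL sLL s44 s s s44 s s s44 sLL sLL s44 sLL sLL; joining the 15 pieces gives the next term.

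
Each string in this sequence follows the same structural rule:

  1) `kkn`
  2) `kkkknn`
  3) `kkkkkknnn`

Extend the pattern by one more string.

kkkkkkkknnnn

Term n consists of 2n k's, followed by n n's (n = 1, 2, …).
For the next term, n = 4, so the run lengths are 8, 4.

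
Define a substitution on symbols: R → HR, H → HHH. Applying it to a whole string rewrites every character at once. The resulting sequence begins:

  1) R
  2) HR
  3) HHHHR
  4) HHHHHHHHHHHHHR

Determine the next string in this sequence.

φ(HHHHHHHHHHHHHR) expands symbol-by-symbol to HHH HHH HHH HHH HHH HHH HHH HHH HHH HHH HHH HHH HHH HR; joining the 14 pieces gives the next term.

HHHHHHHHHHHHHHHHHHHHHHHHHHHHHHHHHHHHHHHHR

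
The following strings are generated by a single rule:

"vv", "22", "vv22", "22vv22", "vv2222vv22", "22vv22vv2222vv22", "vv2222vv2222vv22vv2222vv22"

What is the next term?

This is a Fibonacci-style word recurrence s(k) = s(k−2)·s(k−1): e.g. vv·22 = vv22.
So term 8 is 22vv22vv2222vv22·vv2222vv2222vv22vv2222vv22.

22vv22vv2222vv22vv2222vv2222vv22vv2222vv22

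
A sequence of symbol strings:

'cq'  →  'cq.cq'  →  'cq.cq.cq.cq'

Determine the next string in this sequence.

cq.cq.cq.cq.cq.cq.cq.cq

s(k+1) = s(k)·.·s(k) — each term doubles the last with '.' between the halves.
One more doubling of cq.cq.cq.cq gives the answer.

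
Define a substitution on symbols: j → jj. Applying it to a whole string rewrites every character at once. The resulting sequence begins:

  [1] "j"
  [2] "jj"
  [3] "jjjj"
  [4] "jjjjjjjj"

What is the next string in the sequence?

jjjjjjjjjjjjjjjj

Rewriting each symbol of jjjjjjjj: j→jj, j→jj, j→jj, j→jj, j→jj, j→jj, j→jj, j→jj, which concatenates to jj jj jj jj jj jj jj jj.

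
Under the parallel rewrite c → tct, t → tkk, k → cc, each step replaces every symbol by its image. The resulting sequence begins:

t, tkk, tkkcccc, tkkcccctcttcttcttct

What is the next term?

tkkcccctcttcttcttcttkktcttkktkktcttkktkktcttkktkktcttkk

φ(tkkcccctcttcttcttct) expands symbol-by-symbol to tkk cc cc tct tct tct tct tkk tct tkk tkk tct tkk tkk tct tkk tkk tct tkk; joining the 19 pieces gives the next term.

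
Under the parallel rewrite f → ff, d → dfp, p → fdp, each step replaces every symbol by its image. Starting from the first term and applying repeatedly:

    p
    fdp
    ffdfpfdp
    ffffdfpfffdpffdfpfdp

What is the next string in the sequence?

ffffffffdfpfffdpffffffdfpfdpffffdfpfffdpffdfpfdp

φ(ffffdfpfffdpffdfpfdp) expands symbol-by-symbol to ff ff ff ff dfp ff fdp ff ff ff dfp fdp ff ff dfp ff fdp ff dfp fdp; joining the 20 pieces gives the next term.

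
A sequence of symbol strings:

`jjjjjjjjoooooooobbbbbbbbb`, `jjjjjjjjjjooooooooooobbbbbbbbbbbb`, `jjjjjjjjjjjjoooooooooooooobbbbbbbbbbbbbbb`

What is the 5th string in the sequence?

The n-th term is 2n+2 j's then 3n-1 o's then 3n b's, where the shown terms are n = 3, 4, 5.
At n = 7 the blocks have lengths 16, 20, 21.

jjjjjjjjjjjjjjjjoooooooooooooooooooobbbbbbbbbbbbbbbbbbbbb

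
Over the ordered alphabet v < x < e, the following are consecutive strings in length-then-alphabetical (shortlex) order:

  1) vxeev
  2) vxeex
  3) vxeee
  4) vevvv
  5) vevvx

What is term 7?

Stepping forward 2 times from vevvx: vevvx → vevve, then the target.

vevxv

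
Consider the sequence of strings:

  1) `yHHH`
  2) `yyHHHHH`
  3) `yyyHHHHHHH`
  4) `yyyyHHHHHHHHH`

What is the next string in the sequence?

yyyyyHHHHHHHHHHH

Reading off run lengths: y runs 1, 2, 3, 4; H runs 3, 5, 7, 9 — each is linear in n, where the shown terms are n = 2, 3, 4, 5.
For the next term, n = 6, so the run lengths are 5, 11.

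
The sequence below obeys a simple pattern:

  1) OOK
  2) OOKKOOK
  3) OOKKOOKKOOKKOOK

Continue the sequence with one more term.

OOKKOOKKOOKKOOKKOOKKOOKKOOKKOOK

s(k+1) = s(k)·K·s(k) — each term doubles the last with 'K' between the halves.
So the next term is two copies of OOKKOOKKOOKKOOK with 'K' between the halves.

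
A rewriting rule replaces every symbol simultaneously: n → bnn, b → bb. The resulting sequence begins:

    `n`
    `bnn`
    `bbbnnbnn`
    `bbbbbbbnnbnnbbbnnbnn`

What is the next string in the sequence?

bbbbbbbbbbbbbbbnnbnnbbbnnbnnbbbbbbbnnbnnbbbnnbnn

Applying the rule to each of the 20 symbols of bbbbbbbnnbnnbbbnnbnn gives the pieces bb bb bb bb bb bb bb bnn bnn bb bnn bnn bb bb bb bnn bnn bb bnn bnn, which concatenate to the answer.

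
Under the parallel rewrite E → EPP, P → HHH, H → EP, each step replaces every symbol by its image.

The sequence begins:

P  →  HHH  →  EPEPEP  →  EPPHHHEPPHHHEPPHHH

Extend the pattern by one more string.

EPPHHHHHHEPEPEPEPPHHHHHHEPEPEPEPPHHHHHHEPEPEP

Applying the rule to each of the 18 symbols of EPPHHHEPPHHHEPPHHH gives the pieces EPP HHH HHH EP EP EP EPP HHH HHH EP EP EP EPP HHH HHH EP EP EP, which concatenate to the answer.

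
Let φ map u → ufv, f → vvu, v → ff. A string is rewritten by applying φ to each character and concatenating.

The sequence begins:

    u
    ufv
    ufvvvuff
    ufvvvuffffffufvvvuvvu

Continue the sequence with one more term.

φ(ufvvvuffffffufvvvuvvu) expands symbol-by-symbol to ufv vvu ff ff ff ufv vvu vvu vvu vvu vvu vvu ufv vvu ff ff ff ufv ff ff ufv; joining the 21 pieces gives the next term.

ufvvvuffffffufvvvuvvuvvuvvuvvuvvuufvvvuffffffufvffffufv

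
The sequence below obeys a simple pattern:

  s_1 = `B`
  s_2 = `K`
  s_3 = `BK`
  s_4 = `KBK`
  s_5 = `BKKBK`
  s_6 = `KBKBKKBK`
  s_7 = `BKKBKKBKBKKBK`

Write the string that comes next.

This is a Fibonacci-style word recurrence s(k) = s(k−2)·s(k−1): e.g. B·K = BK.
So term 8 is KBKBKKBK·BKKBKKBKBKKBK.

KBKBKKBKBKKBKKBKBKKBK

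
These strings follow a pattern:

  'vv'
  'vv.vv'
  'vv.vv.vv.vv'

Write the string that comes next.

s(k+1) = s(k)·.·s(k) — each term doubles the last with '.' between the halves.
Doubling vv.vv.vv.vv with '.' between the halves:

vv.vv.vv.vv.vv.vv.vv.vv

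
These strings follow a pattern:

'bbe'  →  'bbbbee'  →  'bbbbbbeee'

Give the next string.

Reading off run lengths: b runs 2, 4, 6; e runs 1, 2, 3 — each is linear in n (n = 1, 2, …).
For the next term, n = 4, so the run lengths are 8, 4.

bbbbbbbbeeee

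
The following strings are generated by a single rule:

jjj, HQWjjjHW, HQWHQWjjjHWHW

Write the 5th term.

Each term wraps the previous one in HQW on the left and HW on the right.
From HQWHQWjjjHWHW, 2 further steps: HQWHQWjjjHWHW → HQWHQWHQWjjjHWHWHW → (answer).

HQWHQWHQWHQWjjjHWHWHWHW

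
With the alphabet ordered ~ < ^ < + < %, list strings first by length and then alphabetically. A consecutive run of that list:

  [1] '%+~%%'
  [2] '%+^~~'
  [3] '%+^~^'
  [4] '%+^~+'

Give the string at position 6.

Advancing 2 positions from %+^~+ through %+^~+ → %+^~% reaches term 6.

%+^^~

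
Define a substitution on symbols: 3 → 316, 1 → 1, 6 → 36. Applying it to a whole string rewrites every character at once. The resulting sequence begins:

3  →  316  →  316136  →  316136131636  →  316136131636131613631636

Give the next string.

316136131636131613631636131613613163631613631636

φ(316136131636131613631636) expands symbol-by-symbol to 316 1 36 1 316 36 1 316 1 36 316 36 1 316 1 36 1 316 36 316 1 36 316 36; joining the 24 pieces gives the next term.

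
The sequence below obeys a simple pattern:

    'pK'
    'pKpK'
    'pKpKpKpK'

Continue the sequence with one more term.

pKpKpKpKpKpKpKpK

Every step duplicates the string.
So the next term is two copies of pKpKpKpK.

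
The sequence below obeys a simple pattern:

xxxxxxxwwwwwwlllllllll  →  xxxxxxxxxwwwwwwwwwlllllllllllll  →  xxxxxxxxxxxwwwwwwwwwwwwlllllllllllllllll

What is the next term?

xxxxxxxxxxxxxwwwwwwwwwwwwwwwlllllllllllllllllllll

Each string has the form x^{2n+3} w^{3n} l^{4n+1}, where the shown terms are n = 2, 3, 4.
At n = 5 the blocks have lengths 13, 15, 21.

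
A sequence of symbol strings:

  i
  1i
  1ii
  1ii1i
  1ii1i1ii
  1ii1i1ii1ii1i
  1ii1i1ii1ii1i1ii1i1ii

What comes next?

This is a Fibonacci-style word recurrence s(k) = s(k−1)·s(k−2): e.g. 1i·i = 1ii.
Continuing: 1ii1i1ii1ii1i1ii1i1ii · 1ii1i1ii1ii1i gives term 8.

1ii1i1ii1ii1i1ii1i1ii1ii1i1ii1ii1i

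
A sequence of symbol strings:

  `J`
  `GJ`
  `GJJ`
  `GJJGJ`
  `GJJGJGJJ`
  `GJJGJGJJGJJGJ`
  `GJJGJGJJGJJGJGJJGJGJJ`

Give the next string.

GJJGJGJJGJJGJGJJGJGJJGJJGJGJJGJJGJ

This is a Fibonacci-style word recurrence s(k) = s(k−1)·s(k−2): e.g. GJ·J = GJJ.
The next term joins GJJGJGJJGJJGJGJJGJGJJ and GJJGJGJJGJJGJ.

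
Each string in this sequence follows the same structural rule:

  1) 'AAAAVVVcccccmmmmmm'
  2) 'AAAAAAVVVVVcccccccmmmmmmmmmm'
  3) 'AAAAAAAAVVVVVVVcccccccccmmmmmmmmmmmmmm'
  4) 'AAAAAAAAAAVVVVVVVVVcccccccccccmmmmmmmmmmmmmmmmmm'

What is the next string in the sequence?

Each string has the form A^{2n+2} V^{2n+1} c^{2n+3} m^{4n+2} (n = 1, 2, …).
At n = 5 the blocks have lengths 12, 11, 13, 22.

AAAAAAAAAAAAVVVVVVVVVVVcccccccccccccmmmmmmmmmmmmmmmmmmmmmm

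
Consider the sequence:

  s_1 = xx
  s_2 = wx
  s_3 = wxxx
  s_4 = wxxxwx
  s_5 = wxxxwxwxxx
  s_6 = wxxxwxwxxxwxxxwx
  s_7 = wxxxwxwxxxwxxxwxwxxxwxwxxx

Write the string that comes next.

wxxxwxwxxxwxxxwxwxxxwxwxxxwxxxwxwxxxwxxxwx

Each term (from the third on) is the previous term followed by the one before it: term 3 = wx·xx = wxxx.
The next term joins wxxxwxwxxxwxxxwxwxxxwxwxxx and wxxxwxwxxxwxxxwx.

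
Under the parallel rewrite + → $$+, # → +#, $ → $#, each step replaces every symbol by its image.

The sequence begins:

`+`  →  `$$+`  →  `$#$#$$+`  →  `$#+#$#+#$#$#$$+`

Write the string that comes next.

Rewriting the 15 symbols of $#+#$#+#$#$#$$+ one by one yields $# +# $$+ +# $# +# $$+ +# $# +# $# +# $# $# $$+; concatenated:

$#+#$$++#$#+#$$++#$#+#$#+#$#$#$$+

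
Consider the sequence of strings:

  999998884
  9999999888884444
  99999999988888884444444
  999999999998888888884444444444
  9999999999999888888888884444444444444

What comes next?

Term n consists of 2n+3 9's, followed by 2n+1 8's, followed by 3n-2 4's (n = 1, 2, …).
Setting n = 6 gives 15, 13, 16 characters in each block.

99999999999999988888888888884444444444444444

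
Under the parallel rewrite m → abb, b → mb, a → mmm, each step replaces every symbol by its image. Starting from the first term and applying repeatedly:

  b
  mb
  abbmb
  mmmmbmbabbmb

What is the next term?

Apply φ to mmmmbmbabbmb symbol by symbol: m→abb, m→abb, m→abb, m→abb, b→mb, m→abb, b→mb, a→mmm, b→mb, b→mb, m→abb, b→mb; joined: abb abb abb abb mb abb mb mmm mb mb abb mb.

abbabbabbabbmbabbmbmmmmbmbabbmb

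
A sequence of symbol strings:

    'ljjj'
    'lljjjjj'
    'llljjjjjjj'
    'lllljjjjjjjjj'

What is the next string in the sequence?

llllljjjjjjjjjjj

Each string has the form l^{n} j^{2n+1} (n = 1, 2, …).
At n = 5 the blocks have lengths 5, 11.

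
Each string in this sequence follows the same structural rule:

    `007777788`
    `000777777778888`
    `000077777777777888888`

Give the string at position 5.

Each string has the form 0^{n+1} 7^{3n+2} 8^{2n} (n = 1, 2, …).
Setting n = 5 gives 6, 17, 10 characters in each block.

000000777777777777777778888888888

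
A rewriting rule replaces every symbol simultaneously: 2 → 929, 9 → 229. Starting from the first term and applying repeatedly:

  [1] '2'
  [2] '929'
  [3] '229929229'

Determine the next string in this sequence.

Rewriting each symbol of 229929229: 2→929, 2→929, 9→229, 9→229, 2→929, 9→229, 2→929, 2→929, 9→229, which concatenates to 929 929 229 229 929 229 929 929 229.

929929229229929229929929229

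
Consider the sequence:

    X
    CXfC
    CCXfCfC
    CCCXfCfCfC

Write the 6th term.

CCCCCXfCfCfCfCfC

Each term wraps the previous one in C on the left and fC on the right.
From CCCXfCfCfC, 2 further steps: CCCXfCfCfC → CCCCXfCfCfCfC → (answer).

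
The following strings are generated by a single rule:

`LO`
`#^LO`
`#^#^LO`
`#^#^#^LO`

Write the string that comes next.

Each term is the previous one with #^ prepended.
Applying this once more to #^#^#^LO:

#^#^#^#^LO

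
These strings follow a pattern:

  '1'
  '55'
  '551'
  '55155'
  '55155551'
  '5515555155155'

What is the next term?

551555515515555155551

This is a Fibonacci-style word recurrence s(k) = s(k−1)·s(k−2): e.g. 55·1 = 551.
So term 7 is 5515555155155·55155551.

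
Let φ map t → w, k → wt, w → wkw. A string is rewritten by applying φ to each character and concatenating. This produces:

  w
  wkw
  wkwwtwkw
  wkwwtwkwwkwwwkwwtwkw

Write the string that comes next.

wkwwtwkwwkwwwkwwtwkwwkwwtwkwwkwwkwwtwkwwkwwwkwwtwkw

Applying the rule to each of the 20 symbols of wkwwtwkwwkwwwkwwtwkw gives the pieces wkw wt wkw wkw w wkw wt wkw wkw wt wkw wkw wkw wt wkw wkw w wkw wt wkw, which concatenate to the answer.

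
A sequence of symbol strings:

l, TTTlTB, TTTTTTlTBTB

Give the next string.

TTTTTTTTTlTBTBTB

s(k+1) = TTT·s(k)·TB, so each term gains TTT as a prefix and TB as a suffix.
So the next term is TTT·TTTTTTlTBTB·TB.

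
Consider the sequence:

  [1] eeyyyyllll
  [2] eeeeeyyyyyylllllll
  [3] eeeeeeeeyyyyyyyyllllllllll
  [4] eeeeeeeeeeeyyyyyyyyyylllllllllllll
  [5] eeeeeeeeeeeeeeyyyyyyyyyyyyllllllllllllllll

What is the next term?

eeeeeeeeeeeeeeeeeyyyyyyyyyyyyyylllllllllllllllllll

The n-th term is 3n-1 e's then 2n+2 y's then 3n+1 l's (n = 1, 2, …).
For the next term, n = 6, so the run lengths are 17, 14, 19.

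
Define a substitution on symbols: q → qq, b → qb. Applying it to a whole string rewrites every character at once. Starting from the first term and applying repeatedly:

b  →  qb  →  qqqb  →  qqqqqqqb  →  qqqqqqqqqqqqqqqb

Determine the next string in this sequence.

Rewriting the 16 symbols of qqqqqqqqqqqqqqqb one by one yields qq qq qq qq qq qq qq qq qq qq qq qq qq qq qq qb; concatenated:

qqqqqqqqqqqqqqqqqqqqqqqqqqqqqqqb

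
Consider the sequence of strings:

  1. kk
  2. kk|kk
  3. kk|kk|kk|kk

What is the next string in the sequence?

Each string is two copies of the previous one joined by '|'.
So the next term is two copies of kk|kk|kk|kk with '|' between the halves.

kk|kk|kk|kk|kk|kk|kk|kk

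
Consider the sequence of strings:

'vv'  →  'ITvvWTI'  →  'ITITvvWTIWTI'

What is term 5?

ITITITITvvWTIWTIWTIWTI

Each term wraps the previous one in IT on the left and WTI on the right.
From ITITvvWTIWTI, 2 further steps: ITITvvWTIWTI → ITITITvvWTIWTIWTI → (answer).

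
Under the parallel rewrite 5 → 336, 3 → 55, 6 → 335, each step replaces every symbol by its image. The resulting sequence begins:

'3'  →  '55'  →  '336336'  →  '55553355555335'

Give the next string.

φ(55553355555335) expands symbol-by-symbol to 336 336 336 336 55 55 336 336 336 336 336 55 55 336; joining the 14 pieces gives the next term.

33633633633655553363363363363365555336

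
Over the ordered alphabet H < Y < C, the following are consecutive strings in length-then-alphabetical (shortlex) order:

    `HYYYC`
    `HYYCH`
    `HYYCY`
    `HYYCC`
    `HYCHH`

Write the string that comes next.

The successor of HYCHH increments the rightmost position that isn't already C and resets every position after it to H.

HYCHY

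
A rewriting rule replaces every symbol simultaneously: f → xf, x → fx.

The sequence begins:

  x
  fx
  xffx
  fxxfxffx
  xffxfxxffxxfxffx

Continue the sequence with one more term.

fxxfxffxxffxfxxfxffxfxxffxxfxffx

Replace each of the 16 characters of xffxfxxffxxfxffx in place — fx xf xf fx xf fx fx xf xf fx fx xf fx xf xf fx — and concatenate.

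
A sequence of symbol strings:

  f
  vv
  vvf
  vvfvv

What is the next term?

vvfvvvvf

This is a Fibonacci-style word recurrence s(k) = s(k−1)·s(k−2): e.g. vv·f = vvf.
Continuing: vvfvv · vvf gives term 5.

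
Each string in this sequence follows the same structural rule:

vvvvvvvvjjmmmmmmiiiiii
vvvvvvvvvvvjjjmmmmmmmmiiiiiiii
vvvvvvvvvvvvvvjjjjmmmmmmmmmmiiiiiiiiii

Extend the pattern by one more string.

vvvvvvvvvvvvvvvvvjjjjjmmmmmmmmmmmmiiiiiiiiiiii

Term n consists of 3n-1 v's, followed by n-1 j's, followed by 2n m's, followed by 2n i's, where the shown terms are n = 3, 4, 5.
For the next term, n = 6, so the run lengths are 17, 5, 12, 12.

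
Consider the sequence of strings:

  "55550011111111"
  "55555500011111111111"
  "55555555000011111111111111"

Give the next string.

Term n consists of 2n 5's, followed by n 0's, followed by 3n+2 1's, where the shown terms are n = 2, 3, 4.
For the next term, n = 5, so the run lengths are 10, 5, 17.

55555555550000011111111111111111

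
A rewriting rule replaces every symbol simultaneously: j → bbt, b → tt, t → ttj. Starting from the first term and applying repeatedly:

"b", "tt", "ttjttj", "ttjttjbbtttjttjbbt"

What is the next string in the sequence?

Rewriting the 18 symbols of ttjttjbbtttjttjbbt one by one yields ttj ttj bbt ttj ttj bbt tt tt ttj ttj ttj bbt ttj ttj bbt tt tt ttj; concatenated:

ttjttjbbtttjttjbbtttttttjttjttjbbtttjttjbbtttttttj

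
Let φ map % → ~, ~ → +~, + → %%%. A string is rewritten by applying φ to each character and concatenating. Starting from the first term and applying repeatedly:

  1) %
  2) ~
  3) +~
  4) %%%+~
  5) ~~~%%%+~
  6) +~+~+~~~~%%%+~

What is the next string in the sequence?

Replace each of the 14 characters of +~+~+~~~~%%%+~ in place — %%% +~ %%% +~ %%% +~ +~ +~ +~ ~ ~ ~ %%% +~ — and concatenate.

%%%+~%%%+~%%%+~+~+~+~~~~%%%+~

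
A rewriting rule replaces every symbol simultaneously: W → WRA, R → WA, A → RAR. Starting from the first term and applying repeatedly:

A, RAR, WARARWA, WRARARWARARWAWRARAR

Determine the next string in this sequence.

Rewriting the 19 symbols of WRARARWARARWAWRARAR one by one yields WRA WA RAR WA RAR WA WRA RAR WA RAR WA WRA RAR WRA WA RAR WA RAR WA; concatenated:

WRAWARARWARARWAWRARARWARARWAWRARARWRAWARARWARARWA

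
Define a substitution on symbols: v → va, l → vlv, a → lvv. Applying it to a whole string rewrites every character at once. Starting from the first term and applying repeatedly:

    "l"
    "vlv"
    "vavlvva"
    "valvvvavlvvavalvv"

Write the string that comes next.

Applying the rule to each of the 17 symbols of valvvvavlvvavalvv gives the pieces va lvv vlv va va va lvv va vlv va va lvv va lvv vlv va va, which concatenate to the answer.

valvvvlvvavavalvvvavlvvavalvvvalvvvlvvava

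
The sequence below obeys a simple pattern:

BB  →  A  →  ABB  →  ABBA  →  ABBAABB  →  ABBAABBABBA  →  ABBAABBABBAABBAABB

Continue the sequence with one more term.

This is a Fibonacci-style word recurrence s(k) = s(k−1)·s(k−2): e.g. A·BB = ABB.
The next term joins ABBAABBABBAABBAABB and ABBAABBABBA.

ABBAABBABBAABBAABBABBAABBABBA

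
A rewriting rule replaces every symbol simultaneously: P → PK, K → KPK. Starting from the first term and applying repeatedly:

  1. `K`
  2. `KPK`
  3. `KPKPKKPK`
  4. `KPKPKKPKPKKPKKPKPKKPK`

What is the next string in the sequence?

φ(KPKPKKPKPKKPKKPKPKKPK) expands symbol-by-symbol to KPK PK KPK PK KPK KPK PK KPK PK KPK KPK PK KPK KPK PK KPK PK KPK KPK PK KPK; joining the 21 pieces gives the next term.

KPKPKKPKPKKPKKPKPKKPKPKKPKKPKPKKPKKPKPKKPKPKKPKKPKPKKPK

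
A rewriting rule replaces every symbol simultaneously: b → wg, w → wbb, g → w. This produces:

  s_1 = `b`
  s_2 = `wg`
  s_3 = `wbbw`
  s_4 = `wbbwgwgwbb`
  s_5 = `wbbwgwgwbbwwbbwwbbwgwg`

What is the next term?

wbbwgwgwbbwwbbwwbbwgwgwbbwbbwgwgwbbwbbwgwgwbbwwbbw

Replace each of the 22 characters of wbbwgwgwbbwwbbwwbbwgwg in place — wbb wg wg wbb w wbb w wbb wg wg wbb wbb wg wg wbb wbb wg wg wbb w wbb w — and concatenate.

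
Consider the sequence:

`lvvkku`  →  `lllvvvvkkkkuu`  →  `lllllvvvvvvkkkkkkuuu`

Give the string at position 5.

lllllllllvvvvvvvvvvkkkkkkkkkkuuuuu

The n-th term is 2n-1 l's then 2n v's then 2n k's then n u's (n = 1, 2, …).
For term 5, n = 5, so the run lengths are 9, 10, 10, 5.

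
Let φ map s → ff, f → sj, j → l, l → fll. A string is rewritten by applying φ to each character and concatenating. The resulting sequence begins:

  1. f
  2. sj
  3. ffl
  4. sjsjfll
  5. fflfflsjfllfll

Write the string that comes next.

Applying the rule to each of the 14 symbols of fflfflsjfllfll gives the pieces sj sj fll sj sj fll ff l sj fll fll sj fll fll, which concatenate to the answer.

sjsjfllsjsjfllfflsjfllfllsjfllfll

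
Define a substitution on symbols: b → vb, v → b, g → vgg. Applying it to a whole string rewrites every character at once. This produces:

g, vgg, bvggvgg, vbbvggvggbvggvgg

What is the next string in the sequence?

bvbvbbvggvggbvggvggvbbvggvggbvggvgg

Replace each of the 16 characters of vbbvggvggbvggvgg in place — b vb vb b vgg vgg b vgg vgg vb b vgg vgg b vgg vgg — and concatenate.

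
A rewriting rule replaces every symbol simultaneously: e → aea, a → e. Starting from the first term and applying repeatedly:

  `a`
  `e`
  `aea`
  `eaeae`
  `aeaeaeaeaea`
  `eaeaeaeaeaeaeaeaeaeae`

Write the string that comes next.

Replace each of the 21 characters of eaeaeaeaeaeaeaeaeaeae in place — aea e aea e aea e aea e aea e aea e aea e aea e aea e aea e aea — and concatenate.

aeaeaeaeaeaeaeaeaeaeaeaeaeaeaeaeaeaeaeaeaea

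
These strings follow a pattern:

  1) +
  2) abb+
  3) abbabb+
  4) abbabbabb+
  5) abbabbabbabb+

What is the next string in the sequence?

abbabbabbabbabb+

Every step adds abb at the front: s(k+1) = abb·s(k).
So the next term is abb·abbabbabbabb+.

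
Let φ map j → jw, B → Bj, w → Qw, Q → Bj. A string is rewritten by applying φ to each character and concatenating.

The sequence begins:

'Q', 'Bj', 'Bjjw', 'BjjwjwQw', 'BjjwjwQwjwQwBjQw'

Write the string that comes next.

Rewriting the 16 symbols of BjjwjwQwjwQwBjQw one by one yields Bj jw jw Qw jw Qw Bj Qw jw Qw Bj Qw Bj jw Bj Qw; concatenated:

BjjwjwQwjwQwBjQwjwQwBjQwBjjwBjQw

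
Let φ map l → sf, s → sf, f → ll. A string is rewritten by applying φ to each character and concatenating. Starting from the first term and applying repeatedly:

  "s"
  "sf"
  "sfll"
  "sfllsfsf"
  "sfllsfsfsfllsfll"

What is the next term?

Replace each of the 16 characters of sfllsfsfsfllsfll in place — sf ll sf sf sf ll sf ll sf ll sf sf sf ll sf sf — and concatenate.

sfllsfsfsfllsfllsfllsfsfsfllsfsf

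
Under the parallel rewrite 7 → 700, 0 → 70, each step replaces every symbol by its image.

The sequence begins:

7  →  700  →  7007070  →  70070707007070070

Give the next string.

Rewriting the 17 symbols of 70070707007070070 one by one yields 700 70 70 700 70 700 70 700 70 70 700 70 700 70 70 700 70; concatenated:

70070707007070070700707070070700707070070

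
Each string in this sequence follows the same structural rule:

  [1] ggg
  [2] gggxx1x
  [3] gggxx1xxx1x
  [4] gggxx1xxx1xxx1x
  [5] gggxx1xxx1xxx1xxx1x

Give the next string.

gggxx1xxx1xxx1xxx1xxx1x

The strings grow by a fixed suffix xx1x each time.
So the next term is gggxx1xxx1xxx1xxx1x·xx1x.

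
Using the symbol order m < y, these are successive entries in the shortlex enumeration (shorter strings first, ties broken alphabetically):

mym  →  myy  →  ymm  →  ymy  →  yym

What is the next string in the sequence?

yyy

The successor of yym increments the rightmost position that isn't already y and resets every position after it to m.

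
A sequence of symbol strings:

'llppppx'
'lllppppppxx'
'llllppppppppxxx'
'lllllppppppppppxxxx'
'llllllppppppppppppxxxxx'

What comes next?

lllllllppppppppppppppxxxxxx

The n-th term is n+1 l's then 2n+2 p's then n x's (n = 1, 2, …).
For the next term, n = 6, so the run lengths are 7, 14, 6.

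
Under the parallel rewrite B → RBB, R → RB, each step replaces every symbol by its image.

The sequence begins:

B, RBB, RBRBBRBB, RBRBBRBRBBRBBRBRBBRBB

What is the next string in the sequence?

Replace each of the 21 characters of RBRBBRBRBBRBBRBRBBRBB in place — RB RBB RB RBB RBB RB RBB RB RBB RBB RB RBB RBB RB RBB RB RBB RBB RB RBB RBB — and concatenate.

RBRBBRBRBBRBBRBRBBRBRBBRBBRBRBBRBBRBRBBRBRBBRBBRBRBBRBB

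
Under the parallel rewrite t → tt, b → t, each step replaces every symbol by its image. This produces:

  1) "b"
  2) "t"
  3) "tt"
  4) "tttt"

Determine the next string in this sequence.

tttttttt

Expanding tttt: t→tt, t→tt, t→tt, t→tt. Concatenated: tt tt tt tt.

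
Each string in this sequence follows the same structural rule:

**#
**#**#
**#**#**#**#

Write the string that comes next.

Every step duplicates the string.
Doubling **#**#**#**#:

**#**#**#**#**#**#**#**#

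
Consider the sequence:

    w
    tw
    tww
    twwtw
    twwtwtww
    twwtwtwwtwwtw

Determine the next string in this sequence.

twwtwtwwtwwtwtwwtwtww

From term 3 onward, concatenate the last term with the second-to-last: tw·w = tww, tww·tw = twwtw, …
The next term joins twwtwtwwtwwtw and twwtwtww.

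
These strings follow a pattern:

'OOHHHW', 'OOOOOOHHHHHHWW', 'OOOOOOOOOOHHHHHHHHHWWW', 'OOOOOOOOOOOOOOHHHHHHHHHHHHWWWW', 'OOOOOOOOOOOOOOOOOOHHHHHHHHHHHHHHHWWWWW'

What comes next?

OOOOOOOOOOOOOOOOOOOOOOHHHHHHHHHHHHHHHHHHWWWWWW

The n-th term is 4n-2 O's then 3n H's then n W's (n = 1, 2, …).
For the next term, n = 6, so the run lengths are 22, 18, 6.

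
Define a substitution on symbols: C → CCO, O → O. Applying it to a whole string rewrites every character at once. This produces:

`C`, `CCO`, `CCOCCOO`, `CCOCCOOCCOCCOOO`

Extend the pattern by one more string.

Rewriting the 15 symbols of CCOCCOOCCOCCOOO one by one yields CCO CCO O CCO CCO O O CCO CCO O CCO CCO O O O; concatenated:

CCOCCOOCCOCCOOOCCOCCOOCCOCCOOOO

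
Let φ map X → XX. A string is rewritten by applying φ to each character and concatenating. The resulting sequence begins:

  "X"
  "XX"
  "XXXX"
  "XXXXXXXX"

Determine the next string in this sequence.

Rewriting each symbol of XXXXXXXX: X→XX, X→XX, X→XX, X→XX, X→XX, X→XX, X→XX, X→XX, which concatenates to XX XX XX XX XX XX XX XX.

XXXXXXXXXXXXXXXX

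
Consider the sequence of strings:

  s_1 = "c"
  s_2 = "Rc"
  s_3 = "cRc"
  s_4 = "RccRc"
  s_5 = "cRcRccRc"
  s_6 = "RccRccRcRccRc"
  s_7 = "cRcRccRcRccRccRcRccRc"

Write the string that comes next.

From term 3 onward, concatenate the second-to-last term with the last: c·Rc = cRc, Rc·cRc = RccRc, …
So term 8 is RccRccRcRccRc·cRcRccRcRccRccRcRccRc.

RccRccRcRccRccRcRccRcRccRccRcRccRc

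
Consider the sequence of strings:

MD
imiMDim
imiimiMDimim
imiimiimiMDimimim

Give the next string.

Each term wraps the previous one in imi on the left and im on the right.
So the next term is imi·imiimiimiMDimimim·im.

imiimiimiimiMDimimimim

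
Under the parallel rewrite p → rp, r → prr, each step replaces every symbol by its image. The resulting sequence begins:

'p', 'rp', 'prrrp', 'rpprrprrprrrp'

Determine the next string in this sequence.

Replace each of the 13 characters of rpprrprrprrrp in place — prr rp rp prr prr rp prr prr rp prr prr prr rp — and concatenate.

prrrprpprrprrrpprrprrrpprrprrprrrp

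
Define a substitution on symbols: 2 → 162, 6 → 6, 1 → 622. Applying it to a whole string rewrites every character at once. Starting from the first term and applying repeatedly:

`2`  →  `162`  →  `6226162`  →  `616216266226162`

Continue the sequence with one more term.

6622616262261626616216266226162

φ(616216266226162) expands symbol-by-symbol to 6 622 6 162 622 6 162 6 6 162 162 6 622 6 162; joining the 15 pieces gives the next term.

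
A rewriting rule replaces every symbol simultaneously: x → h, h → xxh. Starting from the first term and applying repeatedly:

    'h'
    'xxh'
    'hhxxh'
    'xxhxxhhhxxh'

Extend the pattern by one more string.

Apply φ to xxhxxhhhxxh symbol by symbol: x→h, x→h, h→xxh, x→h, x→h, h→xxh, h→xxh, h→xxh, x→h, x→h, h→xxh; joined: h h xxh h h xxh xxh xxh h h xxh.

hhxxhhhxxhxxhxxhhhxxh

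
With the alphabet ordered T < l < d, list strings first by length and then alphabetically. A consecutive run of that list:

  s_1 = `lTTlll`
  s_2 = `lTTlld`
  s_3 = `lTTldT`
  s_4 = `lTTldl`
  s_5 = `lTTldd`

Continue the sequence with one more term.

The successor of lTTldd increments the rightmost position that isn't already d and resets every position after it to T.

lTTdTT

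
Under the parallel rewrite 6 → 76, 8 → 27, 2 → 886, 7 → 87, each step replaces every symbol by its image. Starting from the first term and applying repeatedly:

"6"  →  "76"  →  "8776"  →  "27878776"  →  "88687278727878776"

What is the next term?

272776278788687278788687278727878776

Applying the rule to each of the 17 symbols of 88687278727878776 gives the pieces 27 27 76 27 87 886 87 27 87 886 87 27 87 27 87 87 76, which concatenate to the answer.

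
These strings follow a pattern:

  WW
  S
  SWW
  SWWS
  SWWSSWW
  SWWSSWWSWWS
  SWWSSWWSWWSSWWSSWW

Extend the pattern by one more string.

From term 3 onward, concatenate the last term with the second-to-last: S·WW = SWW, SWW·S = SWWS, …
Continuing: SWWSSWWSWWSSWWSSWW · SWWSSWWSWWS gives term 8.

SWWSSWWSWWSSWWSSWWSWWSSWWSWWS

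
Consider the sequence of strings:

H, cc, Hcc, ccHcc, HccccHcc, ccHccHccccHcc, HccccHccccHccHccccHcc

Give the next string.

This is a Fibonacci-style word recurrence s(k) = s(k−2)·s(k−1): e.g. H·cc = Hcc.
The next term joins ccHccHccccHcc and HccccHccccHccHccccHcc.

ccHccHccccHccHccccHccccHccHccccHcc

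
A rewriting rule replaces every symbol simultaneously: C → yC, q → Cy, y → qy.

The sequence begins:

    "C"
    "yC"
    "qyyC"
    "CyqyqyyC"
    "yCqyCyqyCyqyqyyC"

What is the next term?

φ(yCqyCyqyCyqyqyyC) expands symbol-by-symbol to qy yC Cy qy yC qy Cy qy yC qy Cy qy Cy qy qy yC; joining the 16 pieces gives the next term.

qyyCCyqyyCqyCyqyyCqyCyqyCyqyqyyC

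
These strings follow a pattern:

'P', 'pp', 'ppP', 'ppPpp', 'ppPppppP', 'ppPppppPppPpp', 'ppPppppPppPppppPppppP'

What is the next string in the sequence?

ppPppppPppPppppPppppPppPppppPppPpp

This is a Fibonacci-style word recurrence s(k) = s(k−1)·s(k−2): e.g. pp·P = ppP.
The next term joins ppPppppPppPppppPppppP and ppPppppPppPpp.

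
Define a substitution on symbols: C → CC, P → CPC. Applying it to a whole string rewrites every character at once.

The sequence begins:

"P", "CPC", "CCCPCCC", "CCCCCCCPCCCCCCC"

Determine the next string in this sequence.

Applying the rule to each of the 15 symbols of CCCCCCCPCCCCCCC gives the pieces CC CC CC CC CC CC CC CPC CC CC CC CC CC CC CC, which concatenate to the answer.

CCCCCCCCCCCCCCCPCCCCCCCCCCCCCCC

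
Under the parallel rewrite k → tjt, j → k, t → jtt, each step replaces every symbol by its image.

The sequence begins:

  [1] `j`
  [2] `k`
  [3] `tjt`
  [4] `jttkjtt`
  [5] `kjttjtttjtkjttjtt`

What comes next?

Rewriting the 17 symbols of kjttjtttjtkjttjtt one by one yields tjt k jtt jtt k jtt jtt jtt k jtt tjt k jtt jtt k jtt jtt; concatenated:

tjtkjttjttkjttjttjttkjtttjtkjttjttkjttjtt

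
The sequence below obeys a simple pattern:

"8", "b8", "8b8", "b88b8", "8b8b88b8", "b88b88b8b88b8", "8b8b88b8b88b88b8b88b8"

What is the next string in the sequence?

b88b88b8b88b88b8b88b8b88b88b8b88b8

Each term (from the third on) is the two preceding terms concatenated in order: term 3 = 8·b8 = 8b8.
Continuing: b88b88b8b88b8 · 8b8b88b8b88b88b8b88b8 gives term 8.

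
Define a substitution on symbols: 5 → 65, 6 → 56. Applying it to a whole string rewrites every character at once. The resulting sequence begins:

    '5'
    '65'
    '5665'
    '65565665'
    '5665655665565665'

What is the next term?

65565665566565565665655665565665

Applying the rule to each of the 16 symbols of 5665655665565665 gives the pieces 65 56 56 65 56 65 65 56 56 65 65 56 65 56 56 65, which concatenate to the answer.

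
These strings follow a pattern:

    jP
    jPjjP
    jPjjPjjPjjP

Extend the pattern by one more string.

Each string is two copies of the previous one joined by 'j'.
Doubling jPjjPjjPjjP with 'j' between the halves:

jPjjPjjPjjPjjPjjPjjPjjP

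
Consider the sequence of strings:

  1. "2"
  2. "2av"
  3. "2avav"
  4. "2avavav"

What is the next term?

2avavavav

Every step adds av to the end: s(k+1) = s(k)·av.
So the next term is 2avavav·av.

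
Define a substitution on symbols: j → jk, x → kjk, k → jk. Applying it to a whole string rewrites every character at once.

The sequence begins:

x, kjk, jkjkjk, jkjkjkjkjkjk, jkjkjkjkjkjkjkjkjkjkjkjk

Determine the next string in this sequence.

jkjkjkjkjkjkjkjkjkjkjkjkjkjkjkjkjkjkjkjkjkjkjkjk

Applying the rule to each of the 24 symbols of jkjkjkjkjkjkjkjkjkjkjkjk gives the pieces jk jk jk jk jk jk jk jk jk jk jk jk jk jk jk jk jk jk jk jk jk jk jk jk, which concatenate to the answer.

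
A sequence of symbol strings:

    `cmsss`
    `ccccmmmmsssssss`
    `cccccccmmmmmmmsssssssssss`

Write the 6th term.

ccccccccccccccccmmmmmmmmmmmmmmmmsssssssssssssssssssssss

Reading off run lengths: c runs 1, 4, 7; m runs 1, 4, 7; s runs 3, 7, 11 — each is linear in n (n = 1, 2, …).
For term 6, n = 6, so the run lengths are 16, 16, 23.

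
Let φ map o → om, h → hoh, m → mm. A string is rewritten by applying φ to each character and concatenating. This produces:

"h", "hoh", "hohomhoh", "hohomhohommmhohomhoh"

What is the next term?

Replace each of the 20 characters of hohomhohommmhohomhoh in place — hoh om hoh om mm hoh om hoh om mm mm mm hoh om hoh om mm hoh om hoh — and concatenate.

hohomhohommmhohomhohommmmmmmhohomhohommmhohomhoh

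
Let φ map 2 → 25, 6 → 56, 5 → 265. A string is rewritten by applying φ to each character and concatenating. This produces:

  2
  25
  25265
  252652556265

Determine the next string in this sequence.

25265255626525265265562556265

Rewriting each symbol of 252652556265: 2→25, 5→265, 2→25, 6→56, 5→265, 2→25, 5→265, 5→265, 6→56, 2→25, 6→56, 5→265, which concatenates to 25 265 25 56 265 25 265 265 56 25 56 265.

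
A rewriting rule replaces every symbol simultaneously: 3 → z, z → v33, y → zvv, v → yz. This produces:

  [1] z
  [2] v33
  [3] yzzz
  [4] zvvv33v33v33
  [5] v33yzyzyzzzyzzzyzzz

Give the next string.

Rewriting the 19 symbols of v33yzyzyzzzyzzzyzzz one by one yields yz z z zvv v33 zvv v33 zvv v33 v33 v33 zvv v33 v33 v33 zvv v33 v33 v33; concatenated:

yzzzzvvv33zvvv33zvvv33v33v33zvvv33v33v33zvvv33v33v33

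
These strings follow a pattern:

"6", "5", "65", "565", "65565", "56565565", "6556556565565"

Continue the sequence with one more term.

565655656556556565565

Each term (from the third on) is the two preceding terms concatenated in order: term 3 = 6·5 = 65.
So term 8 is 56565565·6556556565565.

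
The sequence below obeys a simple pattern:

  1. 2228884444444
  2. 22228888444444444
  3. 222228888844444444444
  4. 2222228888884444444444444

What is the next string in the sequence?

The n-th term is n 2's then n 8's then 2n+1 4's, where the shown terms are n = 3, 4, 5, 6.
At n = 7 the blocks have lengths 7, 7, 15.

22222228888888444444444444444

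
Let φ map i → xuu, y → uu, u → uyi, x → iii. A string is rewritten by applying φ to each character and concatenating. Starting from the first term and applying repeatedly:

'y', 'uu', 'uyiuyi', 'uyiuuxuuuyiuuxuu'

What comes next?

Rewriting the 16 symbols of uyiuuxuuuyiuuxuu one by one yields uyi uu xuu uyi uyi iii uyi uyi uyi uu xuu uyi uyi iii uyi uyi; concatenated:

uyiuuxuuuyiuyiiiiuyiuyiuyiuuxuuuyiuyiiiiuyiuyi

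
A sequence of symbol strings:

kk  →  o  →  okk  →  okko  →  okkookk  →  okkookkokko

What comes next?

Each term (from the third on) is the previous term followed by the one before it: term 3 = o·kk = okk.
So term 7 is okkookkokko·okkookk.

okkookkokkookkookk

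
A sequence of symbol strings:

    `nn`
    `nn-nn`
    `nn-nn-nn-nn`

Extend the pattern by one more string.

Each string is two copies of the previous one joined by '-'.
One more doubling of nn-nn-nn-nn gives the answer.

nn-nn-nn-nn-nn-nn-nn-nn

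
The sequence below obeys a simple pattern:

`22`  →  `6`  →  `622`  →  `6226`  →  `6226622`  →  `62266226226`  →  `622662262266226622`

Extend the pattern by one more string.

62266226226622662262266226226

Each term (from the third on) is the previous term followed by the one before it: term 3 = 6·22 = 622.
The next term joins 622662262266226622 and 62266226226.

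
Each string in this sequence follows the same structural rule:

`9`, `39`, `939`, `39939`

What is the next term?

93939939

From term 3 onward, concatenate the second-to-last term with the last: 9·39 = 939, 39·939 = 39939, …
Continuing: 939 · 39939 gives term 5.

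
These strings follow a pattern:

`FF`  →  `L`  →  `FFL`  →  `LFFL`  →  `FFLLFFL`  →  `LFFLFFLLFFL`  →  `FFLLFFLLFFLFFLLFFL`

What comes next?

LFFLFFLLFFLFFLLFFLLFFLFFLLFFL

This is a Fibonacci-style word recurrence s(k) = s(k−2)·s(k−1): e.g. FF·L = FFL.
So term 8 is LFFLFFLLFFL·FFLLFFLLFFLFFLLFFL.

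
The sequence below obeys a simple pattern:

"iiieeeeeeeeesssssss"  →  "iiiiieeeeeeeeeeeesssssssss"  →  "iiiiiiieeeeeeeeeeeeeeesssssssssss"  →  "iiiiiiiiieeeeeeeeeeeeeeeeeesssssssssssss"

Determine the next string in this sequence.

iiiiiiiiiiieeeeeeeeeeeeeeeeeeeeesssssssssssssss

Reading off run lengths: i runs 3, 5, 7, 9; e runs 9, 12, 15, 18; s runs 7, 9, 11, 13 — each is linear in n, where the shown terms are n = 2, 3, 4, 5.
At n = 6 the blocks have lengths 11, 21, 15.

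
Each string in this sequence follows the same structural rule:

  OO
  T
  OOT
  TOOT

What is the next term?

OOTTOOT

Each term (from the third on) is the two preceding terms concatenated in order: term 3 = OO·T = OOT.
The next term joins OOT and TOOT.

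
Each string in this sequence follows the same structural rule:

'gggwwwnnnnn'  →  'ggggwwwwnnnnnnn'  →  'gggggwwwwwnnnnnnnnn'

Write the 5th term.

Each string has the form g^{n+1} w^{n+1} n^{2n+1}, where the shown terms are n = 2, 3, 4.
At n = 6 the blocks have lengths 7, 7, 13.

gggggggwwwwwwwnnnnnnnnnnnnn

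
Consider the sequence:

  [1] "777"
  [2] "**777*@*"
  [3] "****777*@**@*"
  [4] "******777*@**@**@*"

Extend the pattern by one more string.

Each term wraps the previous one in ** on the left and *@* on the right.
Applying this once more to ******777*@**@**@*:

********777*@**@**@**@*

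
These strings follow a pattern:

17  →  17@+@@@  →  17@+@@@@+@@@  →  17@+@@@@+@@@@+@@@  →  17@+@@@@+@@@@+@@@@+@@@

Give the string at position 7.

17@+@@@@+@@@@+@@@@+@@@@+@@@@+@@@

The strings grow by a fixed suffix @+@@@ each time.
From 17@+@@@@+@@@@+@@@@+@@@, 2 further steps: 17@+@@@@+@@@@+@@@@+@@@ → 17@+@@@@+@@@@+@@@@+@@@@+@@@ → (answer).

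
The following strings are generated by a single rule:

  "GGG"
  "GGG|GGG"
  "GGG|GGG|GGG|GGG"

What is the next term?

Every step duplicates the string with '|' between the halves.
Doubling GGG|GGG|GGG|GGG with '|' between the halves:

GGG|GGG|GGG|GGG|GGG|GGG|GGG|GGG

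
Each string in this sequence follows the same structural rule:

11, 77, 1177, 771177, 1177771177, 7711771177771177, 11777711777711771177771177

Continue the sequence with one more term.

Each term (from the third on) is the two preceding terms concatenated in order: term 3 = 11·77 = 1177.
So term 8 is 7711771177771177·11777711777711771177771177.

771177117777117711777711777711771177771177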